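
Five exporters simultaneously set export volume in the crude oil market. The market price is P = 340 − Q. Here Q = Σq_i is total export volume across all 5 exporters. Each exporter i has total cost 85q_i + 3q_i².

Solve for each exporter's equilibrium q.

21.25

A representative exporter's profit is π_i = q_i(340 − Q) − 85q_i − 3q_i², with Q = q_i + Σ_{j≠i} q_j.
First-order condition: 255 − 8q_i − Σ_{j≠i} q_j = 0.
With identical exporters, set every q_j = q: then 255 − 8q − 4q = 0, i.e. q = 255/12 = 21.25.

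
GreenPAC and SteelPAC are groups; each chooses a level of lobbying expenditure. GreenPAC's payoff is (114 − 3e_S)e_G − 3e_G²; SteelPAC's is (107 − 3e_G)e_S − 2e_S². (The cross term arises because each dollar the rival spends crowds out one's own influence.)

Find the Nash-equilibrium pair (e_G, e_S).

Expanding GreenPAC's payoff: 114e_G − 3e_Se_G − 3e_G².
∂π/∂e_G = 114 − 3e_S − 6e_G = 0, so e_G = 19 − 0.5e_S.
Likewise for SteelPAC: e_S = 26.75 − 0.75e_G.
Substituting the second reaction function into the first: e_G = 19 − 0.5(26.75 − 0.75e_G), which gives 0.625e_G = 5.625 ⇒ e_G = 9.
Then e_S = 26.75 − 0.75·9 = 20.

9, 20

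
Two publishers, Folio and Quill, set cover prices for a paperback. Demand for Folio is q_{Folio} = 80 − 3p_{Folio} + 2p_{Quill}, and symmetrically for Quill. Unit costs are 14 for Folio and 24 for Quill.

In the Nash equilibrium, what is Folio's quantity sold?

Folio's profit: π = (p_{Folio} − 14)(80 − 3p_{Folio} + 2p_{Quill}).
∂π/∂p_{Folio} = 122 − 6p_{Folio} + 2p_{Quill} = 0 ⇒ p_{Folio} = 61/3 + (1/3)p_{Quill}.
Similarly p_{Quill} = 76/3 + (1/3)p_{Folio}.
Substituting the second reaction function into the first: p_{Folio} = 61/3 + (1/3)(76/3 + (1/3)p_{Folio}), which gives (8/9)p_{Folio} = 259/9 ⇒ p_{Folio} = 32.375.
Then p_{Quill} = 76/3 + (1/3)·32.375 = 36.125.
q_{Folio} = 80 − 3·32.375 + 2·36.125 = 55.125.

55.125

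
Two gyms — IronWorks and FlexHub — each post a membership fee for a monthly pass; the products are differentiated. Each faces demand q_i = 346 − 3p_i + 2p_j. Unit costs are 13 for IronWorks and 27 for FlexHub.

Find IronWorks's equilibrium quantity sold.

257.625

IronWorks's profit: π = (p_{IronWorks} − 13)(346 − 3p_{IronWorks} + 2p_{FlexHub}).
∂π/∂p_{IronWorks} = 385 − 6p_{IronWorks} + 2p_{FlexHub} = 0 ⇒ p_{IronWorks} = 385/6 + (1/3)p_{FlexHub}.
Similarly p_{FlexHub} = 427/6 + (1/3)p_{IronWorks}.
Substituting the second reaction function into the first: p_{IronWorks} = 385/6 + (1/3)(427/6 + (1/3)p_{IronWorks}), which gives (8/9)p_{IronWorks} = 791/9 ⇒ p_{IronWorks} = 98.875.
Then p_{FlexHub} = 427/6 + (1/3)·98.875 = 104.125.
q_{IronWorks} = 346 − 3·98.875 + 2·104.125 = 257.625.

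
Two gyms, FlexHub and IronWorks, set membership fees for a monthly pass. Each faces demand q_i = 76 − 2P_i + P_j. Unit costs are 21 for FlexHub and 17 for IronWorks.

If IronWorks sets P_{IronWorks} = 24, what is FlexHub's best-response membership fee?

FlexHub's profit: π = (P_{FlexHub} − 21)(76 − 2P_{FlexHub} + P_{IronWorks}).
∂π/∂P_{FlexHub} = 118 − 4P_{FlexHub} + P_{IronWorks} = 0 ⇒ P_{FlexHub} = 29.5 + 0.25P_{IronWorks}.
At P_{IronWorks} = 24: P_{FlexHub} = 29.5 + 0.25·24 = 35.5.

35.5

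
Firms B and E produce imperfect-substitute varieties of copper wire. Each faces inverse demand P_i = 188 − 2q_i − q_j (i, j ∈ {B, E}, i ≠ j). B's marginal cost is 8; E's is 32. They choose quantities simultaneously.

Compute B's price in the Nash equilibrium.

Firm B's profit: π = q_B(188 − 2q_B − q_E) − 8q_B.
∂π/∂q_B = 180 − 4q_B − q_E = 0 ⇒ q_B = 45 − 0.25q_E.
Similarly q_E = 39 − 0.25q_B.
Solving the two reaction functions simultaneously: (1 − (−0.25)(−0.25))q_B = 45 − 0.25·39, so 0.9375q_B = 35.25 and q_B = 37.6.
Then q_E = 39 − 0.25·37.6 = 29.6.
P_B = 188 − 2·37.6 − 29.6 = 83.2.

83.2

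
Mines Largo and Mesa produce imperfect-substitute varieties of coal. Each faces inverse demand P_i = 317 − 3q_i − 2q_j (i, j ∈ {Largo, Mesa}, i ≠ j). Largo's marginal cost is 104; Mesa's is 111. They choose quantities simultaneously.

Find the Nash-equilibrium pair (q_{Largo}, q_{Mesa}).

27.0625, 25.3125

Mine Largo's profit: π = q_{Largo}(317 − 3q_{Largo} − 2q_{Mesa}) − 104q_{Largo}.
∂π/∂q_{Largo} = 213 − 6q_{Largo} − 2q_{Mesa} = 0 ⇒ q_{Largo} = 35.5 − (1/3)q_{Mesa}.
Similarly q_{Mesa} = 103/3 − (1/3)q_{Largo}.
Substituting the second reaction function into the first: q_{Largo} = 35.5 − (1/3)(103/3 − (1/3)q_{Largo}), which gives (8/9)q_{Largo} = 433/18 ⇒ q_{Largo} = 27.0625.
Then q_{Mesa} = 103/3 − (1/3)·27.0625 = 25.3125.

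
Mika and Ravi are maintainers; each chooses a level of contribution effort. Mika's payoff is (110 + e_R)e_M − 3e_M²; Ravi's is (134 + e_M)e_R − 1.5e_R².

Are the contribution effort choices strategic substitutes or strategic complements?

Expanding Mika's payoff: 110e_M + e_Re_M − 3e_M².
∂π/∂e_M = 110 + e_R − 6e_M = 0, so e_M = 55/3 + (1/6)e_R.
The best-response slope de_M/de_R = 1/6 > 0: the reaction function is upward-sloping, so the choices are strategic complements.

strategic complements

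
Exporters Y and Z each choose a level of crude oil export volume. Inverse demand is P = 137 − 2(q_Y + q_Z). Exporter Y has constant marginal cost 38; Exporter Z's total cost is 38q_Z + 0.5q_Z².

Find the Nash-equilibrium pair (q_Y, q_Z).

Exporter Y's profit: π = q_Y(137 − 2(q_Y + q_Z)) − 38q_Y.
∂π/∂q_Y = 99 − 4q_Y − 2q_Z = 0, so q_Y = 24.75 − 0.5q_Z.
For Z: ∂π/∂q_Z = 99 − 5q_Z − 2q_Y = 0 ⇒ q_Z = 19.8 − 0.4q_Y.
Plugging q_Z into Y's best response: q_Y = 24.75 − 0.5(19.8 − 0.4q_Y) ⇒ 0.8q_Y = 14.85, so q_Y = 18.5625.
Then q_Z = 19.8 − 0.4·18.5625 = 12.375.

18.5625, 12.375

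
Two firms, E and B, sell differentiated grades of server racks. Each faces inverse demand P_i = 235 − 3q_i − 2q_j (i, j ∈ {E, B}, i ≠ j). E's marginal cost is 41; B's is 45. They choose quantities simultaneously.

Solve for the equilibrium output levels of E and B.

Firm E's profit: π = q_E(235 − 3q_E − 2q_B) − 41q_E.
∂π/∂q_E = 194 − 6q_E − 2q_B = 0 ⇒ q_E = 97/3 − (1/3)q_B.
Similarly q_B = 95/3 − (1/3)q_E.
Plugging q_B into E's best response: q_E = 97/3 − (1/3)(95/3 − (1/3)q_E) ⇒ (8/9)q_E = 196/9, so q_E = 24.5.
Then q_B = 95/3 − (1/3)·24.5 = 23.5.

24.5, 23.5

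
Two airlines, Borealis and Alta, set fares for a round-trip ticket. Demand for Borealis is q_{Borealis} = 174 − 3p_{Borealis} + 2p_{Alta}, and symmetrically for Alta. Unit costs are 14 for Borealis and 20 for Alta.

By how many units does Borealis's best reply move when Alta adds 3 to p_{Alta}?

Borealis's profit: π = (p_{Borealis} − 14)(174 − 3p_{Borealis} + 2p_{Alta}).
∂π/∂p_{Borealis} = 216 − 6p_{Borealis} + 2p_{Alta} = 0 ⇒ p_{Borealis} = 36 + (1/3)p_{Alta}.
The reaction-function slope is 1/3, so a 3-unit rise in p_{Alta} moves p_{Borealis} by 1/3 × 3 = 1. Borealis's best response rises — the actions are strategic complements.

1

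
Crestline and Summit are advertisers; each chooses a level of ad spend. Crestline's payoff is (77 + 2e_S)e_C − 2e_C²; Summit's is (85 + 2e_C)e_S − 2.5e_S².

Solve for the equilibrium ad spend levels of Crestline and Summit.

34.6875, 30.875

Expanding Crestline's payoff: 77e_C + 2e_Se_C − 2e_C².
∂π/∂e_C = 77 + 2e_S − 4e_C = 0, so e_C = 19.25 + 0.5e_S.
Likewise for Summit: e_S = 17 + 0.4e_C.
Substituting the second reaction function into the first: e_C = 19.25 + 0.5(17 + 0.4e_C), which gives 0.8e_C = 27.75 ⇒ e_C = 34.6875.
Then e_S = 17 + 0.4·34.6875 = 30.875.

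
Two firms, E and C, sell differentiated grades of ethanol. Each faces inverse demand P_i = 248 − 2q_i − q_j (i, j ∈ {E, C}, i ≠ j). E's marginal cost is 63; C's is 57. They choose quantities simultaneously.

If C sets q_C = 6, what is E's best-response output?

44.75

Firm E's profit: π = q_E(248 − 2q_E − q_C) − 63q_E.
∂π/∂q_E = 185 − 4q_E − q_C = 0 ⇒ q_E = 46.25 − 0.25q_C.
At q_C = 6: q_E = 46.25 − 0.25·6 = 44.75.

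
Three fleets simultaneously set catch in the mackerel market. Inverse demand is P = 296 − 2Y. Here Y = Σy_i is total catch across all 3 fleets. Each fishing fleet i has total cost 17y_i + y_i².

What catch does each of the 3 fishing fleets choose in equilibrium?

A representative fishing fleet's profit is π_i = y_i(296 − 2Y) − 17y_i − y_i², with Y = y_i + Σ_{j≠i} y_j.
First-order condition: 279 − 6y_i − 2Σ_{j≠i} y_j = 0.
Imposing symmetry (y_j = y for all j) turns Σ_{j≠i} y_j into 2y, so 279 = 10y and y = 27.9.

27.9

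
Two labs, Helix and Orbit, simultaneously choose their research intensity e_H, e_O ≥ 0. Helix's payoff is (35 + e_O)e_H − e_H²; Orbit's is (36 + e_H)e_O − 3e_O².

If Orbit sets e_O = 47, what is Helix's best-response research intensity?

Expanding Helix's payoff: 35e_H + e_Oe_H − e_H².
∂π/∂e_H = 35 + e_O − 2e_H = 0, so e_H = 17.5 + 0.5e_O.
At e_O = 47: e_H = 17.5 + 0.5·47 = 41.

41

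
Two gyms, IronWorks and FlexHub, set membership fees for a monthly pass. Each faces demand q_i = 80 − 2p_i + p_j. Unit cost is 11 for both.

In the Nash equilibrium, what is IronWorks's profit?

IronWorks's profit: π = (p_{IronWorks} − 11)(80 − 2p_{IronWorks} + p_{FlexHub}).
∂π/∂p_{IronWorks} = 102 − 4p_{IronWorks} + p_{FlexHub} = 0 ⇒ p_{IronWorks} = 25.5 + 0.25p_{FlexHub}.
The game is symmetric, so in equilibrium p_{FlexHub} = p_{IronWorks}: the reaction function gives 0.75p_{IronWorks} = 25.5, hence p_{IronWorks} = 34.
q_{IronWorks} = 80 − 2·34 + 34 = 46.
Profit = (34 − 11)·46 = 1058.

1058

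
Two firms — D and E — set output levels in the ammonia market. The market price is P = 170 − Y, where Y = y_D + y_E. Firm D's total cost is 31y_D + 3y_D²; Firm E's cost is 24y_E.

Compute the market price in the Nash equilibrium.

92.6

Firm D's profit: π = y_D(170 − (y_D + y_E)) − 31y_D − 3y_D².
∂π/∂y_D = 139 − 8y_D − y_E = 0, so y_D = 17.375 − 0.125y_E.
For E: ∂π/∂y_E = 146 − 2y_E − y_D = 0 ⇒ y_E = 73 − 0.5y_D.
Plugging y_E into D's best response: y_D = 17.375 − 0.125(73 − 0.5y_D) ⇒ 0.9375y_D = 8.25, so y_D = 8.8.
Then y_E = 73 − 0.5·8.8 = 68.6.
Equilibrium price: P = 170 − 77.4 = 92.6.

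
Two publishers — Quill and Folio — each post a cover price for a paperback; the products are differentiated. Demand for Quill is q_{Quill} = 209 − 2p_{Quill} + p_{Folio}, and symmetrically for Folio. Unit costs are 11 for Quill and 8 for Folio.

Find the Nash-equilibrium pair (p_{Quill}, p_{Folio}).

Quill's profit: π = (p_{Quill} − 11)(209 − 2p_{Quill} + p_{Folio}).
∂π/∂p_{Quill} = 231 − 4p_{Quill} + p_{Folio} = 0 ⇒ p_{Quill} = 57.75 + 0.25p_{Folio}.
Similarly p_{Folio} = 56.25 + 0.25p_{Quill}.
Plugging p_{Folio} into Quill's best response: p_{Quill} = 57.75 + 0.25(56.25 + 0.25p_{Quill}) ⇒ 0.9375p_{Quill} = 71.8125, so p_{Quill} = 76.6.
Then p_{Folio} = 56.25 + 0.25·76.6 = 75.4.

76.6, 75.4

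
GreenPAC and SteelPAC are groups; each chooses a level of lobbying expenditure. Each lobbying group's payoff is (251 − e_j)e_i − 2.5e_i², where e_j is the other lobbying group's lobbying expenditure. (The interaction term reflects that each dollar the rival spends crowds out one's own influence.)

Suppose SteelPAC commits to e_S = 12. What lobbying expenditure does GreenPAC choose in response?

47.8

GreenPAC's payoff is (251 − e_S)e_G − 2.5e_G².
∂π/∂e_G = 251 − e_S − 5e_G = 0, so e_G = 50.2 − 0.2e_S.
At e_S = 12: e_G = 50.2 − 0.2·12 = 47.8.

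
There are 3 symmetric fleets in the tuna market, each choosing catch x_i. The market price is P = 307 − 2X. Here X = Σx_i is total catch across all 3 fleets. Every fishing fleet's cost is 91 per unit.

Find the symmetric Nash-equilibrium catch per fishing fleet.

A representative fishing fleet's profit is π_i = x_i(307 − 2X) − 91x_i, with X = x_i + Σ_{j≠i} x_j.
First-order condition: 216 − 4x_i − 2Σ_{j≠i} x_j = 0.
With identical fishing fleets, set every x_j = x: then 216 − 4x − 4x = 0, i.e. x = 216/8 = 27.

27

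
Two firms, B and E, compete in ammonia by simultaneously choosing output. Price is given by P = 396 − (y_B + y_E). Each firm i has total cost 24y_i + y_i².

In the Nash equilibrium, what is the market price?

247.2

Firm B's profit: π = y_B(396 − (y_B + y_E)) − 24y_B − y_B².
∂π/∂y_B = 372 − 4y_B − y_E = 0, so y_B = 93 − 0.25y_E.
The game is symmetric, so in equilibrium y_E = y_B: the reaction function gives 1.25y_B = 93, hence y_B = 74.4.
Equilibrium price: P = 396 − 148.8 = 247.2.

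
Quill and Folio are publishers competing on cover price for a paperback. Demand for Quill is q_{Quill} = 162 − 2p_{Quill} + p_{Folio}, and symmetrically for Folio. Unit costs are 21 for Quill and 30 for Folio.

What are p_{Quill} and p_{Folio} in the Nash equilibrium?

Quill's profit: π = (p_{Quill} − 21)(162 − 2p_{Quill} + p_{Folio}).
∂π/∂p_{Quill} = 204 − 4p_{Quill} + p_{Folio} = 0 ⇒ p_{Quill} = 51 + 0.25p_{Folio}.
Similarly p_{Folio} = 55.5 + 0.25p_{Quill}.
Substituting the second reaction function into the first: p_{Quill} = 51 + 0.25(55.5 + 0.25p_{Quill}), which gives 0.9375p_{Quill} = 64.875 ⇒ p_{Quill} = 69.2.
Then p_{Folio} = 55.5 + 0.25·69.2 = 72.8.

69.2, 72.8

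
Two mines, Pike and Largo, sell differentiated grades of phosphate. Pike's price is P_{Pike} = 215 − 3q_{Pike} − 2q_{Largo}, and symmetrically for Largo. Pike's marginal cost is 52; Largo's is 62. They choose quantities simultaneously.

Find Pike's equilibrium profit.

Mine Pike's profit: π = q_{Pike}(215 − 3q_{Pike} − 2q_{Largo}) − 52q_{Pike}.
∂π/∂q_{Pike} = 163 − 6q_{Pike} − 2q_{Largo} = 0 ⇒ q_{Pike} = 163/6 − (1/3)q_{Largo}.
Similarly q_{Largo} = 25.5 − (1/3)q_{Pike}.
Substituting the second reaction function into the first: q_{Pike} = 163/6 − (1/3)(25.5 − (1/3)q_{Pike}), which gives (8/9)q_{Pike} = 56/3 ⇒ q_{Pike} = 21.
Then q_{Largo} = 25.5 − (1/3)·21 = 18.5.
P_{Pike} = 215 − 3·21 − 2·18.5 = 115.
Profit = (115 − 52)·21 = 1323.

1323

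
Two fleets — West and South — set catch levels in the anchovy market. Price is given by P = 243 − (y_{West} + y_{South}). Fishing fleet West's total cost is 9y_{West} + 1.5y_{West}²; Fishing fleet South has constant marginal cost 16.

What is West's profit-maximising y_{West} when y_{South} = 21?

Fishing fleet West's profit: π = y_{West}(243 − (y_{West} + y_{South})) − 9y_{West} − 1.5y_{West}².
∂π/∂y_{West} = 234 − 5y_{West} − y_{South} = 0, so y_{West} = 46.8 − 0.2y_{South}.
At y_{South} = 21: y_{West} = 46.8 − 0.2·21 = 42.6.

42.6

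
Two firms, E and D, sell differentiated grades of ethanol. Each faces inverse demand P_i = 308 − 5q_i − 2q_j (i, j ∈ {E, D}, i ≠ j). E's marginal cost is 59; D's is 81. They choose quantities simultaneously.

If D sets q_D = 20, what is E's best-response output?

20.9

Firm E's profit: π = q_E(308 − 5q_E − 2q_D) − 59q_E.
∂π/∂q_E = 249 − 10q_E − 2q_D = 0 ⇒ q_E = 24.9 − 0.2q_D.
At q_D = 20: q_E = 24.9 − 0.2·20 = 20.9.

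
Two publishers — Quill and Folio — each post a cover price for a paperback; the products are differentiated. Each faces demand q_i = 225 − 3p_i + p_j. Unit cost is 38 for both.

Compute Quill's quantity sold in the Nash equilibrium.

89.4

Quill's profit: π = (p_{Quill} − 38)(225 − 3p_{Quill} + p_{Folio}).
∂π/∂p_{Quill} = 339 − 6p_{Quill} + p_{Folio} = 0 ⇒ p_{Quill} = 56.5 + (1/6)p_{Folio}.
Setting p_{Quill} = p_{Folio} in the reaction function: p_{Quill} = 56.5 + (1/6)p_{Quill}, so p_{Quill} = 56.5 / (5/6) = 67.8.
q_{Quill} = 225 − 3·67.8 + 67.8 = 89.4.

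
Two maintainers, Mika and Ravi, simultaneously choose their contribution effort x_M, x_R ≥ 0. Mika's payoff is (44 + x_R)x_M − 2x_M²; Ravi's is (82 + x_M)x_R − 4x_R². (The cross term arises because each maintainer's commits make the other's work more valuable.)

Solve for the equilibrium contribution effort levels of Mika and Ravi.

14, 12

Expanding Mika's payoff: 44x_M + x_Rx_M − 2x_M².
∂π/∂x_M = 44 + x_R − 4x_M = 0, so x_M = 11 + 0.25x_R.
Likewise for Ravi: x_R = 10.25 + 0.125x_M.
Solving the two reaction functions simultaneously: (1 − (0.25)(0.125))x_M = 11 + 0.25·10.25, so (31/32)x_M = 13.5625 and x_M = 14.
Then x_R = 10.25 + 0.125·14 = 12.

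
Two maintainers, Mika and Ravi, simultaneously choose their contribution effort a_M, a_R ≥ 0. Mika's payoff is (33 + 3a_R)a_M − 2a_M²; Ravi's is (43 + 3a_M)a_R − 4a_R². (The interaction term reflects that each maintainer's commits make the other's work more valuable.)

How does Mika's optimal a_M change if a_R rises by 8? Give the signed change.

6

Expanding Mika's payoff: 33a_M + 3a_Ra_M − 2a_M².
∂π/∂a_M = 33 + 3a_R − 4a_M = 0, so a_M = 8.25 + 0.75a_R.
The reaction-function slope is 0.75, so an 8-unit rise in a_R moves a_M by 0.75 × 8 = 6. Mika's best response rises — the actions are strategic complements.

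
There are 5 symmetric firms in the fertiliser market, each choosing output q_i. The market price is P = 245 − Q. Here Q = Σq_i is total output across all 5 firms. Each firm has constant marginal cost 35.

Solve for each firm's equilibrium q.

A representative firm's profit is π_i = q_i(245 − Q) − 35q_i, with Q = q_i + Σ_{j≠i} q_j.
First-order condition: 210 − 2q_i − Σ_{j≠i} q_j = 0.
In a symmetric equilibrium every firm chooses the same q, so Σ_{j≠i} q_j = 4q. The condition becomes 210 − 6q = 0, giving q = 210/6 = 35.

35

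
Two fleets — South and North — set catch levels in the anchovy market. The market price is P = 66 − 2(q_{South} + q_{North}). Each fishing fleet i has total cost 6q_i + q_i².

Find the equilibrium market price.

36

Fishing fleet South's profit: π = q_{South}(66 − 2(q_{South} + q_{North})) − 6q_{South} − q_{South}².
∂π/∂q_{South} = 60 − 6q_{South} − 2q_{North} = 0, so q_{South} = 10 − (1/3)q_{North}.
The game is symmetric, so in equilibrium q_{North} = q_{South}: the reaction function gives (4/3)q_{South} = 10, hence q_{South} = 7.5.
Equilibrium price: P = 66 − 2·15 = 36.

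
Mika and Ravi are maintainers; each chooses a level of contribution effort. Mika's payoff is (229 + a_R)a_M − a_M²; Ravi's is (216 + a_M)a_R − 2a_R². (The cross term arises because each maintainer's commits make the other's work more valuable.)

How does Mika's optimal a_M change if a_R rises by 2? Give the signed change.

Expanding Mika's payoff: 229a_M + a_Ra_M − a_M².
∂π/∂a_M = 229 + a_R − 2a_M = 0, so a_M = 114.5 + 0.5a_R.
The reaction-function slope is 0.5, so a 2-unit rise in a_R moves a_M by 0.5 × 2 = 1. Mika's best response rises — the actions are strategic complements.

1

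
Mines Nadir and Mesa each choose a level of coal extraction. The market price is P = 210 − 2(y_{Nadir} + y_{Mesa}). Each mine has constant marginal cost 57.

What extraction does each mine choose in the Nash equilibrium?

Mine Nadir's profit: π = y_{Nadir}(210 − 2(y_{Nadir} + y_{Mesa})) − 57y_{Nadir}.
∂π/∂y_{Nadir} = 153 − 4y_{Nadir} − 2y_{Mesa} = 0, so y_{Nadir} = 38.25 − 0.5y_{Mesa}.
The game is symmetric, so in equilibrium y_{Mesa} = y_{Nadir}: the reaction function gives 1.5y_{Nadir} = 38.25, hence y_{Nadir} = 25.5.

25.5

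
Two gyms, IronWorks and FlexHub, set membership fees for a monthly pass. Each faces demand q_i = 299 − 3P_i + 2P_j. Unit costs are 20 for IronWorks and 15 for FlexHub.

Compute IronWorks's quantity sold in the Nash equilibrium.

IronWorks's profit: π = (P_{IronWorks} − 20)(299 − 3P_{IronWorks} + 2P_{FlexHub}).
∂π/∂P_{IronWorks} = 359 − 6P_{IronWorks} + 2P_{FlexHub} = 0 ⇒ P_{IronWorks} = 359/6 + (1/3)P_{FlexHub}.
Similarly P_{FlexHub} = 172/3 + (1/3)P_{IronWorks}.
Plugging P_{FlexHub} into IronWorks's best response: P_{IronWorks} = 359/6 + (1/3)(172/3 + (1/3)P_{IronWorks}) ⇒ (8/9)P_{IronWorks} = 1421/18, so P_{IronWorks} = 88.8125.
Then P_{FlexHub} = 172/3 + (1/3)·88.8125 = 86.9375.
q_{IronWorks} = 299 − 3·88.8125 + 2·86.9375 = 206.4375.

206.4375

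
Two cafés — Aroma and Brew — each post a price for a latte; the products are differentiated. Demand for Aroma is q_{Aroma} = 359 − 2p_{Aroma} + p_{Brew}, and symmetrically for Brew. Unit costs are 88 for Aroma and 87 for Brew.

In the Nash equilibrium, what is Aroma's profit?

16272.08

Aroma's profit: π = (p_{Aroma} − 88)(359 − 2p_{Aroma} + p_{Brew}).
∂π/∂p_{Aroma} = 535 − 4p_{Aroma} + p_{Brew} = 0 ⇒ p_{Aroma} = 133.75 + 0.25p_{Brew}.
Similarly p_{Brew} = 133.25 + 0.25p_{Aroma}.
Solving the two reaction functions simultaneously: (1 − (0.25)(0.25))p_{Aroma} = 133.75 + 0.25·133.25, so 0.9375p_{Aroma} = 167.0625 and p_{Aroma} = 178.2.
Then p_{Brew} = 133.25 + 0.25·178.2 = 177.8.
q_{Aroma} = 359 − 2·178.2 + 177.8 = 180.4.
Profit = (178.2 − 88)·180.4 = 16272.08.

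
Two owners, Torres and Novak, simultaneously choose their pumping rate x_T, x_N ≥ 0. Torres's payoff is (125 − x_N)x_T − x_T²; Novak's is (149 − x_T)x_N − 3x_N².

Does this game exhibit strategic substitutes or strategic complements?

strategic substitutes

Expanding Torres's payoff: 125x_T − x_Nx_T − x_T².
∂π/∂x_T = 125 − x_N − 2x_T = 0, so x_T = 62.5 − 0.5x_N.
The best-response slope dx_T/dx_N = −0.5 < 0: the reaction function is downward-sloping, so the choices are strategic substitutes.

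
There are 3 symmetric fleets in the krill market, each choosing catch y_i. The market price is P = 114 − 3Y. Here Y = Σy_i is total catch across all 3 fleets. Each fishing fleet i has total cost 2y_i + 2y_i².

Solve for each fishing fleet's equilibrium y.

7

A representative fishing fleet's profit is π_i = y_i(114 − 3Y) − 2y_i − 2y_i², with Y = y_i + Σ_{j≠i} y_j.
First-order condition: 112 − 10y_i − 3Σ_{j≠i} y_j = 0.
Imposing symmetry (y_j = y for all j) turns Σ_{j≠i} y_j into 2y, so 112 = 16y and y = 7.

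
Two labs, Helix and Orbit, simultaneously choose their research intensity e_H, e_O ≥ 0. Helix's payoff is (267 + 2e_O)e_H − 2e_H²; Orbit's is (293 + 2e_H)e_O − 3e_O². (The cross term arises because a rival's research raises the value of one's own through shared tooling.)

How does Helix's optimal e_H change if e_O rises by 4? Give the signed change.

2

Expanding Helix's payoff: 267e_H + 2e_Oe_H − 2e_H².
∂π/∂e_H = 267 + 2e_O − 4e_H = 0, so e_H = 66.75 + 0.5e_O.
The reaction-function slope is 0.5, so a 4-unit rise in e_O moves e_H by 0.5 × 4 = 2. Helix's best response rises — the actions are strategic complements.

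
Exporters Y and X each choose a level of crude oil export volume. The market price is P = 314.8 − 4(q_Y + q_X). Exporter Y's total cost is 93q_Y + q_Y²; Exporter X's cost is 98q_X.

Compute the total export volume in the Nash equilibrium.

34.1875

Exporter Y's profit: π = q_Y(314.8 − 4(q_Y + q_X)) − 93q_Y − q_Y².
∂π/∂q_Y = 221.8 − 10q_Y − 4q_X = 0, so q_Y = 22.18 − 0.4q_X.
For X: ∂π/∂q_X = 216.8 − 8q_X − 4q_Y = 0 ⇒ q_X = 27.1 − 0.5q_Y.
Plugging q_X into Y's best response: q_Y = 22.18 − 0.4(27.1 − 0.5q_Y) ⇒ 0.8q_Y = 11.34, so q_Y = 14.175.
Then q_X = 27.1 − 0.5·14.175 = 20.0125.
Total export volume: 14.175 + 20.0125 = 34.1875.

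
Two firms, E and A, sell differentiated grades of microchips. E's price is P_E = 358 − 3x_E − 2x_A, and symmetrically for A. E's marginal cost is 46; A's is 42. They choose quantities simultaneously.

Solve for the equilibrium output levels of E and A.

Firm E's profit: π = x_E(358 − 3x_E − 2x_A) − 46x_E.
∂π/∂x_E = 312 − 6x_E − 2x_A = 0 ⇒ x_E = 52 − (1/3)x_A.
Similarly x_A = 158/3 − (1/3)x_E.
Plugging x_A into E's best response: x_E = 52 − (1/3)(158/3 − (1/3)x_E) ⇒ (8/9)x_E = 310/9, so x_E = 38.75.
Then x_A = 158/3 − (1/3)·38.75 = 39.75.

38.75, 39.75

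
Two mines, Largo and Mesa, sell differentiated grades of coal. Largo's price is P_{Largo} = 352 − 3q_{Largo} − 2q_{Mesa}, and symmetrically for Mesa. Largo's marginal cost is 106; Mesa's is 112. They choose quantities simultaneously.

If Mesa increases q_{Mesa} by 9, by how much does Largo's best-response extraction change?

-3

Mine Largo's profit: π = q_{Largo}(352 − 3q_{Largo} − 2q_{Mesa}) − 106q_{Largo}.
∂π/∂q_{Largo} = 246 − 6q_{Largo} − 2q_{Mesa} = 0 ⇒ q_{Largo} = 41 − (1/3)q_{Mesa}.
The reaction-function slope is −1/3, so a 9-unit rise in q_{Mesa} moves q_{Largo} by −1/3 × 9 = −3. Largo's best response falls — the actions are strategic substitutes.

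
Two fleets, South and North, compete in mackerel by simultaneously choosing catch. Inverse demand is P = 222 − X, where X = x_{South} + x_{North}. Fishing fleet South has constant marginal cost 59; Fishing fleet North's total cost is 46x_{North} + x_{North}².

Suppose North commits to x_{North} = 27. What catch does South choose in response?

Fishing fleet South's profit: π = x_{South}(222 − (x_{South} + x_{North})) − 59x_{South}.
∂π/∂x_{South} = 163 − 2x_{South} − x_{North} = 0, so x_{South} = 81.5 − 0.5x_{North}.
At x_{North} = 27: x_{South} = 81.5 − 0.5·27 = 68.

68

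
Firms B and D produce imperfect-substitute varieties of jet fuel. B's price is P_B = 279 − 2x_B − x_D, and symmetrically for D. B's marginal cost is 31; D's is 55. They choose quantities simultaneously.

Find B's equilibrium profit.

Firm B's profit: π = x_B(279 − 2x_B − x_D) − 31x_B.
∂π/∂x_B = 248 − 4x_B − x_D = 0 ⇒ x_B = 62 − 0.25x_D.
Similarly x_D = 56 − 0.25x_B.
Plugging x_D into B's best response: x_B = 62 − 0.25(56 − 0.25x_B) ⇒ 0.9375x_B = 48, so x_B = 51.2.
Then x_D = 56 − 0.25·51.2 = 43.2.
P_B = 279 − 2·51.2 − 43.2 = 133.4.
Profit = (133.4 − 31)·51.2 = 5242.88.

5242.88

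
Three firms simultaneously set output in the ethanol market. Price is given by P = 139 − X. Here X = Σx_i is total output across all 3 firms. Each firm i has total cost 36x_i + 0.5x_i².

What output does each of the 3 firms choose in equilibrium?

20.6

A representative firm's profit is π_i = x_i(139 − X) − 36x_i − 0.5x_i², with X = x_i + Σ_{j≠i} x_j.
First-order condition: 103 − 3x_i − Σ_{j≠i} x_j = 0.
In a symmetric equilibrium every firm chooses the same x, so Σ_{j≠i} x_j = 2x. The condition becomes 103 − 5x = 0, giving x = 103/5 = 20.6.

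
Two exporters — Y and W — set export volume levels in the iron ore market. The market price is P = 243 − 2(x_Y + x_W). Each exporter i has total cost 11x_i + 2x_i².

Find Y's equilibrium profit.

2152.96

Exporter Y's profit: π = x_Y(243 − 2(x_Y + x_W)) − 11x_Y − 2x_Y².
∂π/∂x_Y = 232 − 8x_Y − 2x_W = 0, so x_Y = 29 − 0.25x_W.
The game is symmetric, so in equilibrium x_W = x_Y: the reaction function gives 1.25x_Y = 29, hence x_Y = 23.2.
Price P = 243 − 2·46.4 = 150.2.
Y's profit: (150.2 − 11)·23.2 − 2(23.2)² = 2152.96.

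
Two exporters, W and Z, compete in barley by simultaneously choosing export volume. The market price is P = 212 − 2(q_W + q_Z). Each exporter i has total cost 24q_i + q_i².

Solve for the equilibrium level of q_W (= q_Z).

23.5

Exporter W's profit: π = q_W(212 − 2(q_W + q_Z)) − 24q_W − q_W².
∂π/∂q_W = 188 − 6q_W − 2q_Z = 0, so q_W = 94/3 − (1/3)q_Z.
Setting q_W = q_Z in the reaction function: q_W = 94/3 − (1/3)q_W, so q_W = (94/3) / (4/3) = 23.5.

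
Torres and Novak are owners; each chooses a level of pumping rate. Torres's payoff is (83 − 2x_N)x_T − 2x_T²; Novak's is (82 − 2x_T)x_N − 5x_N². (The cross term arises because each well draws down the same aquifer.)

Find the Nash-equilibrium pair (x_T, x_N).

Expanding Torres's payoff: 83x_T − 2x_Nx_T − 2x_T².
∂π/∂x_T = 83 − 2x_N − 4x_T = 0, so x_T = 20.75 − 0.5x_N.
Likewise for Novak: x_N = 8.2 − 0.2x_T.
Solving the two reaction functions simultaneously: (1 − (−0.5)(−0.2))x_T = 20.75 − 0.5·8.2, so 0.9x_T = 16.65 and x_T = 18.5.
Then x_N = 8.2 − 0.2·18.5 = 4.5.

18.5, 4.5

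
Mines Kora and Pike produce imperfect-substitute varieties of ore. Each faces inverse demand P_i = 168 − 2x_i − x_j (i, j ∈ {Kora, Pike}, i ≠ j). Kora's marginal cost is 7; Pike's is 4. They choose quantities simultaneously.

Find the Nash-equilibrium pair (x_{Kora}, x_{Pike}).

32, 33

Mine Kora's profit: π = x_{Kora}(168 − 2x_{Kora} − x_{Pike}) − 7x_{Kora}.
∂π/∂x_{Kora} = 161 − 4x_{Kora} − x_{Pike} = 0 ⇒ x_{Kora} = 40.25 − 0.25x_{Pike}.
Similarly x_{Pike} = 41 − 0.25x_{Kora}.
Substituting the second reaction function into the first: x_{Kora} = 40.25 − 0.25(41 − 0.25x_{Kora}), which gives 0.9375x_{Kora} = 30 ⇒ x_{Kora} = 32.
Then x_{Pike} = 41 − 0.25·32 = 33.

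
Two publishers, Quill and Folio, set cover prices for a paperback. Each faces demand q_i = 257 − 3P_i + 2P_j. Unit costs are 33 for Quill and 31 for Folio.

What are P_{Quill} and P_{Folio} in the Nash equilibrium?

Quill's profit: π = (P_{Quill} − 33)(257 − 3P_{Quill} + 2P_{Folio}).
∂π/∂P_{Quill} = 356 − 6P_{Quill} + 2P_{Folio} = 0 ⇒ P_{Quill} = 178/3 + (1/3)P_{Folio}.
Similarly P_{Folio} = 175/3 + (1/3)P_{Quill}.
Plugging P_{Folio} into Quill's best response: P_{Quill} = 178/3 + (1/3)(175/3 + (1/3)P_{Quill}) ⇒ (8/9)P_{Quill} = 709/9, so P_{Quill} = 88.625.
Then P_{Folio} = 175/3 + (1/3)·88.625 = 87.875.

88.625, 87.875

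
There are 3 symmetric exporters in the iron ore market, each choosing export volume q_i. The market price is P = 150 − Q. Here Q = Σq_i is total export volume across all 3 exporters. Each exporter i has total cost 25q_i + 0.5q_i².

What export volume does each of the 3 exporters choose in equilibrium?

A representative exporter's profit is π_i = q_i(150 − Q) − 25q_i − 0.5q_i², with Q = q_i + Σ_{j≠i} q_j.
First-order condition: 125 − 3q_i − Σ_{j≠i} q_j = 0.
In a symmetric equilibrium every exporter chooses the same q, so Σ_{j≠i} q_j = 2q. The condition becomes 125 − 5q = 0, giving q = 125/5 = 25.

25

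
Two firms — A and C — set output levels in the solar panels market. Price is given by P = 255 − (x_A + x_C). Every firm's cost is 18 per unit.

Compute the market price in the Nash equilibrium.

Firm A's profit: π = x_A(255 − (x_A + x_C)) − 18x_A.
∂π/∂x_A = 237 − 2x_A − x_C = 0, so x_A = 118.5 − 0.5x_C.
By symmetry x_C = x_A; substituting into the reaction function, 1.5x_A = 118.5 and x_A = 79.
Equilibrium price: P = 255 − 158 = 97.

97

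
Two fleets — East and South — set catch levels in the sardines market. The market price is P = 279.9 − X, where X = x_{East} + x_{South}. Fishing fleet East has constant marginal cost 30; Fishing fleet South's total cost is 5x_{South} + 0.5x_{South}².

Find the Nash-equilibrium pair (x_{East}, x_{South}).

94.96, 59.98

Fishing fleet East's profit: π = x_{East}(279.9 − (x_{East} + x_{South})) − 30x_{East}.
∂π/∂x_{East} = 249.9 − 2x_{East} − x_{South} = 0, so x_{East} = 124.95 − 0.5x_{South}.
For South: ∂π/∂x_{South} = 274.9 − 3x_{South} − x_{East} = 0 ⇒ x_{South} = 2749/30 − (1/3)x_{East}.
Plugging x_{South} into East's best response: x_{East} = 124.95 − 0.5(2749/30 − (1/3)x_{East}) ⇒ (5/6)x_{East} = 1187/15, so x_{East} = 94.96.
Then x_{South} = 2749/30 − (1/3)·94.96 = 59.98.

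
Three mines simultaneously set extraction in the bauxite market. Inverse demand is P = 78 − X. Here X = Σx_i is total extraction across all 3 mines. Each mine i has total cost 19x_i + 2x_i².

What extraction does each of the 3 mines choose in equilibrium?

7.375

A representative mine's profit is π_i = x_i(78 − X) − 19x_i − 2x_i², with X = x_i + Σ_{j≠i} x_j.
First-order condition: 59 − 6x_i − Σ_{j≠i} x_j = 0.
In a symmetric equilibrium every mine chooses the same x, so Σ_{j≠i} x_j = 2x. The condition becomes 59 − 8x = 0, giving x = 59/8 = 7.375.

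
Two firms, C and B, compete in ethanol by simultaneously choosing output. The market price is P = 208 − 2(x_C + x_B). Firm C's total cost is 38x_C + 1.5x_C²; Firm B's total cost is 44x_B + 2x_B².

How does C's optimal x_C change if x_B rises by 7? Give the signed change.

Firm C's profit: π = x_C(208 − 2(x_C + x_B)) − 38x_C − 1.5x_C².
∂π/∂x_C = 170 − 7x_C − 2x_B = 0, so x_C = 170/7 − (2/7)x_B.
The reaction-function slope is −2/7, so a 7-unit rise in x_B moves x_C by −2/7 × 7 = −2. C's best response falls — the actions are strategic substitutes.

-2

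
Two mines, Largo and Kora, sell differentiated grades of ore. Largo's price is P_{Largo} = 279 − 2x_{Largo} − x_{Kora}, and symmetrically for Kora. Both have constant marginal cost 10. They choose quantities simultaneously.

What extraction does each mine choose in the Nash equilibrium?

Mine Largo's profit: π = x_{Largo}(279 − 2x_{Largo} − x_{Kora}) − 10x_{Largo}.
∂π/∂x_{Largo} = 269 − 4x_{Largo} − x_{Kora} = 0 ⇒ x_{Largo} = 67.25 − 0.25x_{Kora}.
The game is symmetric, so in equilibrium x_{Kora} = x_{Largo}: the reaction function gives 1.25x_{Largo} = 67.25, hence x_{Largo} = 53.8.

53.8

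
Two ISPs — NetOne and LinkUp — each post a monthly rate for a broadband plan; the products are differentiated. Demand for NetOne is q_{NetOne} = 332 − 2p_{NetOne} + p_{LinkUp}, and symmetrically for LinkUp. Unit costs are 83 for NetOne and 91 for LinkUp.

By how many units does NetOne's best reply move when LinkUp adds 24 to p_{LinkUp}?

NetOne's profit: π = (p_{NetOne} − 83)(332 − 2p_{NetOne} + p_{LinkUp}).
∂π/∂p_{NetOne} = 498 − 4p_{NetOne} + p_{LinkUp} = 0 ⇒ p_{NetOne} = 124.5 + 0.25p_{LinkUp}.
The reaction-function slope is 0.25, so a 24-unit rise in p_{LinkUp} moves p_{NetOne} by 0.25 × 24 = 6. NetOne's best response rises — the actions are strategic complements.

6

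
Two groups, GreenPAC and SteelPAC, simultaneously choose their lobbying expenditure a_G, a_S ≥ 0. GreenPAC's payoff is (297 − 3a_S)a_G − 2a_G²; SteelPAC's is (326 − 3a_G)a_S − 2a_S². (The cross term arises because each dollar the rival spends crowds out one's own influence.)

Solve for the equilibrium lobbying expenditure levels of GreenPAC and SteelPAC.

Expanding GreenPAC's payoff: 297a_G − 3a_Sa_G − 2a_G².
∂π/∂a_G = 297 − 3a_S − 4a_G = 0, so a_G = 74.25 − 0.75a_S.
Likewise for SteelPAC: a_S = 81.5 − 0.75a_G.
Solving the two reaction functions simultaneously: (1 − (−0.75)(−0.75))a_G = 74.25 − 0.75·81.5, so 0.4375a_G = 13.125 and a_G = 30.
Then a_S = 81.5 − 0.75·30 = 59.

30, 59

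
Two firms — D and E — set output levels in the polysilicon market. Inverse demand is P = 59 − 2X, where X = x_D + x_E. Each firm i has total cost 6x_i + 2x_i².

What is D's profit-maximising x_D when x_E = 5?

Firm D's profit: π = x_D(59 − 2(x_D + x_E)) − 6x_D − 2x_D².
∂π/∂x_D = 53 − 8x_D − 2x_E = 0, so x_D = 6.625 − 0.25x_E.
At x_E = 5: x_D = 6.625 − 0.25·5 = 5.375.

5.375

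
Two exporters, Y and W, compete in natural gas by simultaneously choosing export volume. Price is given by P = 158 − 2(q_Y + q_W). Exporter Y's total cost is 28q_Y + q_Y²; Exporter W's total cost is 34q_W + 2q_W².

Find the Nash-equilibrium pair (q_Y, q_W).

18, 11

Exporter Y's profit: π = q_Y(158 − 2(q_Y + q_W)) − 28q_Y − q_Y².
∂π/∂q_Y = 130 − 6q_Y − 2q_W = 0, so q_Y = 65/3 − (1/3)q_W.
For W: ∂π/∂q_W = 124 − 8q_W − 2q_Y = 0 ⇒ q_W = 15.5 − 0.25q_Y.
Plugging q_W into Y's best response: q_Y = 65/3 − (1/3)(15.5 − 0.25q_Y) ⇒ (11/12)q_Y = 16.5, so q_Y = 18.
Then q_W = 15.5 − 0.25·18 = 11.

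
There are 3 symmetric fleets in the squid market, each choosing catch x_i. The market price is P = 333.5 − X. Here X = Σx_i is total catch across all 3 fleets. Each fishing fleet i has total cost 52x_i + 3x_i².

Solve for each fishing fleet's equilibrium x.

A representative fishing fleet's profit is π_i = x_i(333.5 − X) − 52x_i − 3x_i², with X = x_i + Σ_{j≠i} x_j.
First-order condition: 281.5 − 8x_i − Σ_{j≠i} x_j = 0.
With identical fishing fleets, set every x_j = x: then 281.5 − 8x − 2x = 0, i.e. x = 281.5/10 = 28.15.

28.15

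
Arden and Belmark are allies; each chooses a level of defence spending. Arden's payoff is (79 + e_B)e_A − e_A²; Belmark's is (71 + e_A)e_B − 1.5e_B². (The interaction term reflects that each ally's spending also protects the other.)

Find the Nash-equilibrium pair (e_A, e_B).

61.6, 44.2

Expanding Arden's payoff: 79e_A + e_Be_A − e_A².
∂π/∂e_A = 79 + e_B − 2e_A = 0, so e_A = 39.5 + 0.5e_B.
Likewise for Belmark: e_B = 71/3 + (1/3)e_A.
Solving the two reaction functions simultaneously: (1 − (0.5)(1/3))e_A = 39.5 + 0.5·(71/3), so (5/6)e_A = 154/3 and e_A = 61.6.
Then e_B = 71/3 + (1/3)·61.6 = 44.2.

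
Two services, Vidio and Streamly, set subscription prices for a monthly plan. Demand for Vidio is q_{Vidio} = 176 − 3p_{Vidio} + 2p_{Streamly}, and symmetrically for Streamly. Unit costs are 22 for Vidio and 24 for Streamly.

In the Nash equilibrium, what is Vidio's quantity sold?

116.625

Vidio's profit: π = (p_{Vidio} − 22)(176 − 3p_{Vidio} + 2p_{Streamly}).
∂π/∂p_{Vidio} = 242 − 6p_{Vidio} + 2p_{Streamly} = 0 ⇒ p_{Vidio} = 121/3 + (1/3)p_{Streamly}.
Similarly p_{Streamly} = 124/3 + (1/3)p_{Vidio}.
Solving the two reaction functions simultaneously: (1 − (1/3)(1/3))p_{Vidio} = 121/3 + (1/3)·(124/3), so (8/9)p_{Vidio} = 487/9 and p_{Vidio} = 60.875.
Then p_{Streamly} = 124/3 + (1/3)·60.875 = 61.625.
q_{Vidio} = 176 − 3·60.875 + 2·61.625 = 116.625.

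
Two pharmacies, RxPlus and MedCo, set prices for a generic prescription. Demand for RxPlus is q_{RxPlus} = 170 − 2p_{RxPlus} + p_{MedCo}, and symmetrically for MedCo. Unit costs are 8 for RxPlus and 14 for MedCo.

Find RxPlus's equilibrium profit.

6006.08

RxPlus's profit: π = (p_{RxPlus} − 8)(170 − 2p_{RxPlus} + p_{MedCo}).
∂π/∂p_{RxPlus} = 186 − 4p_{RxPlus} + p_{MedCo} = 0 ⇒ p_{RxPlus} = 46.5 + 0.25p_{MedCo}.
Similarly p_{MedCo} = 49.5 + 0.25p_{RxPlus}.
Plugging p_{MedCo} into RxPlus's best response: p_{RxPlus} = 46.5 + 0.25(49.5 + 0.25p_{RxPlus}) ⇒ 0.9375p_{RxPlus} = 58.875, so p_{RxPlus} = 62.8.
Then p_{MedCo} = 49.5 + 0.25·62.8 = 65.2.
q_{RxPlus} = 170 − 2·62.8 + 65.2 = 109.6.
Profit = (62.8 − 8)·109.6 = 6006.08.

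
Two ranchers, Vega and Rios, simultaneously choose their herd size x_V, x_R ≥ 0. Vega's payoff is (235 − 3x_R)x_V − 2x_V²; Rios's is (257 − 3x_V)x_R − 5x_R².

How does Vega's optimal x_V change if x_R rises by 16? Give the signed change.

Expanding Vega's payoff: 235x_V − 3x_Rx_V − 2x_V².
∂π/∂x_V = 235 − 3x_R − 4x_V = 0, so x_V = 58.75 − 0.75x_R.
The reaction-function slope is −0.75, so a 16-unit rise in x_R moves x_V by −0.75 × 16 = −12. Vega's best response falls — the actions are strategic substitutes.

-12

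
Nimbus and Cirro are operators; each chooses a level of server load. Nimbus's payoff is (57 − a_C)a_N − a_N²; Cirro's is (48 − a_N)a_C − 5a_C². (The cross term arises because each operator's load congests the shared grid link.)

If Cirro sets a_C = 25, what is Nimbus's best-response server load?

Expanding Nimbus's payoff: 57a_N − a_Ca_N − a_N².
∂π/∂a_N = 57 − a_C − 2a_N = 0, so a_N = 28.5 − 0.5a_C.
At a_C = 25: a_N = 28.5 − 0.5·25 = 16.

16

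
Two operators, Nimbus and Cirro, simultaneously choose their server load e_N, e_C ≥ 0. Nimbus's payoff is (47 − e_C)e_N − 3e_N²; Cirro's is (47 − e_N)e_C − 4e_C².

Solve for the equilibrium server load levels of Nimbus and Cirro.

7, 5

Expanding Nimbus's payoff: 47e_N − e_Ce_N − 3e_N².
∂π/∂e_N = 47 − e_C − 6e_N = 0, so e_N = 47/6 − (1/6)e_C.
Likewise for Cirro: e_C = 5.875 − 0.125e_N.
Plugging e_C into Nimbus's best response: e_N = 47/6 − (1/6)(5.875 − 0.125e_N) ⇒ (47/48)e_N = 329/48, so e_N = 7.
Then e_C = 5.875 − 0.125·7 = 5.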